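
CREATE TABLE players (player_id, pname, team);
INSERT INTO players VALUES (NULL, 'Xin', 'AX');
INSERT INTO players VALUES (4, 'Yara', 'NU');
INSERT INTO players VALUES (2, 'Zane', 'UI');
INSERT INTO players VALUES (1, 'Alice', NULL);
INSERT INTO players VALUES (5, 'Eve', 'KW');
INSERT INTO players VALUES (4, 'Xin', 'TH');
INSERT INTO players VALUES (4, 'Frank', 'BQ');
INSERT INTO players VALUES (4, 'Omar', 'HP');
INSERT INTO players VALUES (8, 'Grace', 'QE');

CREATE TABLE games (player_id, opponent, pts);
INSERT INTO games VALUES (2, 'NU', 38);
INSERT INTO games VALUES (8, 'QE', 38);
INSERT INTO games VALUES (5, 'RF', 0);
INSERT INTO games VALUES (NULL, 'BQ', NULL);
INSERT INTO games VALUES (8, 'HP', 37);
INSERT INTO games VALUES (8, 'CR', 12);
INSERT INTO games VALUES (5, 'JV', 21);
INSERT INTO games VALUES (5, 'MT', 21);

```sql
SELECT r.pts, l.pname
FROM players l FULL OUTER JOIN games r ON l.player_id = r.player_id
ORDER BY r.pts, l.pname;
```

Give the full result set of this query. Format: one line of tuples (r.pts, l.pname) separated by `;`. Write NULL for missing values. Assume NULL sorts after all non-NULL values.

FULL OUTER JOIN keeps every row from both sides; unmatched rows get NULL for the other side's columns.
Matching on l.player_id = r.player_id. A NULL in a compared column never satisfies the condition.
Matched pairs: 7; unmatched l rows kept: 6; unmatched r rows kept: 1.

(0, Eve); (12, Grace); (21, Eve); (21, Eve); (37, Grace); (38, Grace); (38, Zane); (NULL, Alice); (NULL, Frank); (NULL, Omar); (NULL, Xin); (NULL, Xin); (NULL, Yara); (NULL, NULL)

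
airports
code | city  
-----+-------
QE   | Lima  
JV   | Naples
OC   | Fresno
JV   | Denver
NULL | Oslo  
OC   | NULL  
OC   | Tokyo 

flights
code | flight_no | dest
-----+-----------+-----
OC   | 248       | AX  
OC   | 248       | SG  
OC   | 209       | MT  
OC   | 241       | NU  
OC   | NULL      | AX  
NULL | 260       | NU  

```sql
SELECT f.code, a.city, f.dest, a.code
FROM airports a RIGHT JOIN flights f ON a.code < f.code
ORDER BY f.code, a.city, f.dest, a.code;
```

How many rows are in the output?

11

RIGHT JOIN keeps every row from `flights`; unmatched rows get NULL for `airports`'s columns.
Matching on a.code < f.code. A NULL in a compared column never satisfies the condition.
Matched pairs: 10; unmatched f rows kept: 1.
Total: 10 matched + 1 padded = 11 rows.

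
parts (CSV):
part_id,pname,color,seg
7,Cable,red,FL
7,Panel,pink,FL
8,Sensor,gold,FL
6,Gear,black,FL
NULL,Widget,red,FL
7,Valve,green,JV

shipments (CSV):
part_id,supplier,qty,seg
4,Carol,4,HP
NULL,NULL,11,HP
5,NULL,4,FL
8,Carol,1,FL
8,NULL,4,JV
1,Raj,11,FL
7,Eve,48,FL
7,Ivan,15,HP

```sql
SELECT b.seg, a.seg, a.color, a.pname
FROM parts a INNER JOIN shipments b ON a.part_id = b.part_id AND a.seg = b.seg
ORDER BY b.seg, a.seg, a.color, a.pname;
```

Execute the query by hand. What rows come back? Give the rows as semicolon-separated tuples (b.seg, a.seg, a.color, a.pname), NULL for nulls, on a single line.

(FL, FL, gold, Sensor); (FL, FL, pink, Panel); (FL, FL, red, Cable)

INNER JOIN keeps only pairs where the ON condition holds.
Matching on a.part_id = b.part_id AND a.seg = b.seg. A NULL in a compared column never satisfies the condition.
Matched pairs: 3.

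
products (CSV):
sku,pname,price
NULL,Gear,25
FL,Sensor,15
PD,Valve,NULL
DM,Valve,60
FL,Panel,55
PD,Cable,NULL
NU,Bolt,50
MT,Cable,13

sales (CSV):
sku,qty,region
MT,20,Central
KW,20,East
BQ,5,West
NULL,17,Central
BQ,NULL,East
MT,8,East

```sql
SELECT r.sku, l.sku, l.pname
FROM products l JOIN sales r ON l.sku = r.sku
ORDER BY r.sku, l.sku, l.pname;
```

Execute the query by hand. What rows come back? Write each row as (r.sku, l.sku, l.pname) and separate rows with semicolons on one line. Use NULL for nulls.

INNER JOIN keeps only pairs where the ON condition holds.
Matching on l.sku = r.sku. A NULL in a compared column never satisfies the condition.
Matched pairs: 2.

(MT, MT, Cable); (MT, MT, Cable)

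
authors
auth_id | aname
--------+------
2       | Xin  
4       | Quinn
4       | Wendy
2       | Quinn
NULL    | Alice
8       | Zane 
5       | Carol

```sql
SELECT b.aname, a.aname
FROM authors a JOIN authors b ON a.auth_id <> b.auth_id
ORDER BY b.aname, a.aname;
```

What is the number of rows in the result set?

26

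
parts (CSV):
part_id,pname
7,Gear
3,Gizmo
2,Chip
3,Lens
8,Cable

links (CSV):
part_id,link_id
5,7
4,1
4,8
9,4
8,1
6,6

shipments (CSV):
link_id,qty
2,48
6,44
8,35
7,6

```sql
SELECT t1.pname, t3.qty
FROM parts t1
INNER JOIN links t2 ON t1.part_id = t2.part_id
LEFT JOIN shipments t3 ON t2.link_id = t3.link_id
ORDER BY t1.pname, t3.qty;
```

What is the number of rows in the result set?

1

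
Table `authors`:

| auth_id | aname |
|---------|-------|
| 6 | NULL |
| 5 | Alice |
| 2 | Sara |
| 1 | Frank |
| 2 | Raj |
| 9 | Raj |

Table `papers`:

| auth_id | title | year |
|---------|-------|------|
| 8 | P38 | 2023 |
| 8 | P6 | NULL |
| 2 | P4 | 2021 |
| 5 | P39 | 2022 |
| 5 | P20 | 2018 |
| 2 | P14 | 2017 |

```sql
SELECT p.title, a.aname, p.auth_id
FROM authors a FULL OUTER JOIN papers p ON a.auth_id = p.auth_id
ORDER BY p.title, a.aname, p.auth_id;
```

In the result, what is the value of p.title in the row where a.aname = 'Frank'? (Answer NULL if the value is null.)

NULL

FULL OUTER JOIN keeps every row from both sides; unmatched rows get NULL for the other side's columns.
Matching on a.auth_id = p.auth_id.
Matched pairs: 6; unmatched a rows kept: 3; unmatched p rows kept: 2.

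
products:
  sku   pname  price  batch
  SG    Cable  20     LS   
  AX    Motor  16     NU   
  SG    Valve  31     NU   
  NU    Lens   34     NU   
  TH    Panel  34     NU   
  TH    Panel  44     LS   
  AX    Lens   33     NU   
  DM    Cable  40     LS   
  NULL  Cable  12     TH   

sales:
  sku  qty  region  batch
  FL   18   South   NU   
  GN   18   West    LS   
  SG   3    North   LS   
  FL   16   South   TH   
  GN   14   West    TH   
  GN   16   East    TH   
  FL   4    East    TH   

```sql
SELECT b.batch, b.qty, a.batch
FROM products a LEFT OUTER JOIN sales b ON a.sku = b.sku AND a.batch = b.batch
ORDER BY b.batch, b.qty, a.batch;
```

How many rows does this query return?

LEFT JOIN keeps every row from `products`; unmatched rows get NULL for `sales`'s columns.
Matching on a.sku = b.sku AND a.batch = b.batch. A NULL in a compared column never satisfies the condition.
- a[0] sku=SG, batch=LS → 1 match(es) in b → 1 row(s).
- a[1] sku=AX, batch=NU → no match; kept with NULLs on the b side.
- a[2] sku=SG, batch=NU → no match; kept with NULLs on the b side.
- a[3] sku=NU, batch=NU → no match; kept with NULLs on the b side.
- a[4] sku=TH, batch=NU → no match; kept with NULLs on the b side.
- a[5] sku=TH, batch=LS → no match; kept with NULLs on the b side.
- a[6] sku=AX, batch=NU → no match; kept with NULLs on the b side.
- a[7] sku=DM, batch=LS → no match; kept with NULLs on the b side.
- a[8] sku=NULL, batch=TH → no match; kept with NULLs on the b side.
Total: 1 matched + 8 padded = 9 rows.

9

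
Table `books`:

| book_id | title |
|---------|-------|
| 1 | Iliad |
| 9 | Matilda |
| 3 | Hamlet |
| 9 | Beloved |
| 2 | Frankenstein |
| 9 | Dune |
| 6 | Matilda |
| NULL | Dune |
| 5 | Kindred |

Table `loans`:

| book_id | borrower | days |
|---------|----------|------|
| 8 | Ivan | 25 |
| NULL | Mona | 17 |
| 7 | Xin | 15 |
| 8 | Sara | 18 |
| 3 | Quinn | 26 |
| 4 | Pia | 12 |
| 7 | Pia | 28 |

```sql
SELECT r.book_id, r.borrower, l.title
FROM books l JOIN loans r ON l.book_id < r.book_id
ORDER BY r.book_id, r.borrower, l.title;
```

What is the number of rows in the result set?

25

INNER JOIN keeps only pairs where the ON condition holds.
Matching on l.book_id < r.book_id. A NULL in a compared column never satisfies the condition.
- book_id=1: 6 matching r row(s), so 6 row(s) emitted.
- book_id=9: no matching r row, dropped.
- book_id=3: 5 matching r row(s), so 5 row(s) emitted.
- book_id=9: no matching r row, dropped.
- book_id=2: 6 matching r row(s), so 6 row(s) emitted.
- book_id=9: no matching r row, dropped.
- book_id=6: 4 matching r row(s), so 4 row(s) emitted.
- book_id=NULL: no matching r row, dropped.
- book_id=5: 4 matching r row(s), so 4 row(s) emitted.
Total: 25 rows.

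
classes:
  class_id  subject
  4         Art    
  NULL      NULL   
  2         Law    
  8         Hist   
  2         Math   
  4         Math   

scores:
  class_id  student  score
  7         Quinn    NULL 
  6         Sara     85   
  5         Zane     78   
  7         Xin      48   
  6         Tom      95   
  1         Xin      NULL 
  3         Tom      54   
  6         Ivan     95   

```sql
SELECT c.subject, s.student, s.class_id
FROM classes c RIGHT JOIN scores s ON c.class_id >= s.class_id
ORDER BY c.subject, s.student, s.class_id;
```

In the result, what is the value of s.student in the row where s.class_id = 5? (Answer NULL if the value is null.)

Zane

RIGHT JOIN keeps every row from `scores`; unmatched rows get NULL for `classes`'s columns.
Matching on c.class_id >= s.class_id. A NULL in a compared column never satisfies the condition.
Matched pairs: 14; unmatched s rows kept: 0.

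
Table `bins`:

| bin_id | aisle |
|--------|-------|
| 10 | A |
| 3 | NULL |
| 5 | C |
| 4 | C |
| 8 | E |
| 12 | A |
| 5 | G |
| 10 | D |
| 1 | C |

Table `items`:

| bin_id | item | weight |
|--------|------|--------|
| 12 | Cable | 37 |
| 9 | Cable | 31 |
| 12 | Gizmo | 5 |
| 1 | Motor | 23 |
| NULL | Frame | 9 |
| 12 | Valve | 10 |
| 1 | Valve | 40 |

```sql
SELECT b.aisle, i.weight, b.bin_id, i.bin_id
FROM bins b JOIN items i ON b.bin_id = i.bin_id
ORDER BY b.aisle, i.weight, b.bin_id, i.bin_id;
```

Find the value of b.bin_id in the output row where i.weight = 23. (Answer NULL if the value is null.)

INNER JOIN keeps only pairs where the ON condition holds.
Matching on b.bin_id = i.bin_id. A NULL in a compared column never satisfies the condition.
- b row (bin_id=10): no match → dropped.
- b row (bin_id=3): no match → dropped.
- b row (bin_id=5): no match → dropped.
- b row (bin_id=4): no match → dropped.
- b row (bin_id=8): no match → dropped.
- b row (bin_id=12): matches 3 i row(s) → 3 output row(s).
- b row (bin_id=5): no match → dropped.
- b row (bin_id=10): no match → dropped.
- b row (bin_id=1): matches 2 i row(s) → 2 output row(s).

1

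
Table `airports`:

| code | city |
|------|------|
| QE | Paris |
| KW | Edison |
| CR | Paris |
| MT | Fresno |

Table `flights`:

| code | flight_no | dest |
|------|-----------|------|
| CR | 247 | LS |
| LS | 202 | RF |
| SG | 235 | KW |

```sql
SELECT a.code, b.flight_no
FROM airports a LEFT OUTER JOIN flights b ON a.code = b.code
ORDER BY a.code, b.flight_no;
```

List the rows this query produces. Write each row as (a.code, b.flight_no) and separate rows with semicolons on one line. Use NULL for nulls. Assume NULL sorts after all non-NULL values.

(CR, 247); (KW, NULL); (MT, NULL); (QE, NULL)

LEFT JOIN keeps every row from `airports`; unmatched rows get NULL for `flights`'s columns.
Matching on a.code = b.code.
- a row (code=QE): no match → kept, b columns NULL.
- a row (code=KW): no match → kept, b columns NULL.
- a row (code=CR): matches 1 b row(s) → 1 output row(s).
- a row (code=MT): no match → kept, b columns NULL.
After projecting and ordering:
a.code | b.flight_no
CR | 247
KW | NULL
MT | NULL
QE | NULL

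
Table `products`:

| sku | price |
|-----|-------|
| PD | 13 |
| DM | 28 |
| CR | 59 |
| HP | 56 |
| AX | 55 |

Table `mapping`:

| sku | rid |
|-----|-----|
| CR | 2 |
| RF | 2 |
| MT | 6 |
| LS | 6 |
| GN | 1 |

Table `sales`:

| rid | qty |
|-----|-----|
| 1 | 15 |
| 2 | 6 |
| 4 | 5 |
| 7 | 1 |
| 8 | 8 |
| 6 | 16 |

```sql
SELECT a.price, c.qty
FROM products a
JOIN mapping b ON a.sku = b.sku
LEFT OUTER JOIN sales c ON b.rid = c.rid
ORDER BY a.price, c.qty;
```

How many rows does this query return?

1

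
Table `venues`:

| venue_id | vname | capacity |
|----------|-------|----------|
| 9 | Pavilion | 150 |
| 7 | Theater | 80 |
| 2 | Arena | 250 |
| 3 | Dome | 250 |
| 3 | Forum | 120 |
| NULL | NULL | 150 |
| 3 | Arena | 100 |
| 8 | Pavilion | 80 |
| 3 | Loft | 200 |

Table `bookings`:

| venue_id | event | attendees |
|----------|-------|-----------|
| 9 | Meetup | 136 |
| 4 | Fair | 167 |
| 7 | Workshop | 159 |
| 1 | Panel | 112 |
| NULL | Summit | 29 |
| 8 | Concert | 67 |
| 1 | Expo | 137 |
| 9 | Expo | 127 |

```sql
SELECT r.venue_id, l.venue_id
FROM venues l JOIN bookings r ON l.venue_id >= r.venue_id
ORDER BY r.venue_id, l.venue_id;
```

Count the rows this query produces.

26

INNER JOIN keeps only pairs where the ON condition holds.
Matching on l.venue_id >= r.venue_id. A NULL in a compared column never satisfies the condition.
Matched pairs: 26.
Total: 26 rows.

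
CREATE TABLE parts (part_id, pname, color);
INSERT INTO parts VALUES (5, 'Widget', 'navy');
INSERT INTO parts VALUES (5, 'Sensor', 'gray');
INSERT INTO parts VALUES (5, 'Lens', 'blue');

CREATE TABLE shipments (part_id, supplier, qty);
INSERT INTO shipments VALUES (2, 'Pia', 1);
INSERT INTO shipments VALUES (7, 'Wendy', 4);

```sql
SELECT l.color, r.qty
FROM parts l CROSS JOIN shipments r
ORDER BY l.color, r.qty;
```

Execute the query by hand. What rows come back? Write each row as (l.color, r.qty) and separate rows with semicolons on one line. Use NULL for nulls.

(blue, 1); (blue, 4); (gray, 1); (gray, 4); (navy, 1); (navy, 4)

CROSS JOIN pairs every row of `parts` with every row of `shipments`: 3 × 2 = 6 rows.
After projecting and ordering:
l.color | r.qty
blue | 1
blue | 4
gray | 1
gray | 4
navy | 1
navy | 4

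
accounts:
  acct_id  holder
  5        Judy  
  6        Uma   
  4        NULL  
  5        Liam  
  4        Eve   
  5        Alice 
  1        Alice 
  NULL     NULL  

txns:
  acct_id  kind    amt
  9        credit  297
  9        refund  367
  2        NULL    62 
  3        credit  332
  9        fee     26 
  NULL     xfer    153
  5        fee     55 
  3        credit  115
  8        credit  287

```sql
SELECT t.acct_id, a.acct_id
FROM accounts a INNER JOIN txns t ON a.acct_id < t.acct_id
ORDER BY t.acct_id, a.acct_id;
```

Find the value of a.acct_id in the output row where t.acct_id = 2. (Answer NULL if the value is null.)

INNER JOIN keeps only pairs where the ON condition holds.
Matching on a.acct_id < t.acct_id. A NULL in a compared column never satisfies the condition.
Matched pairs: 34.

1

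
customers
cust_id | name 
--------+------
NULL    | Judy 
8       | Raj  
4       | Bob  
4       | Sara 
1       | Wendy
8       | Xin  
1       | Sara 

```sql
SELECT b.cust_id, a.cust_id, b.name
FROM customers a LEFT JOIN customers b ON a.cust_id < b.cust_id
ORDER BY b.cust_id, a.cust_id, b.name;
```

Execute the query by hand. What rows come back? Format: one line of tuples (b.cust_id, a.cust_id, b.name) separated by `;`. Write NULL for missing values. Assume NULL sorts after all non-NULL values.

LEFT JOIN keeps every row from `customers a`; unmatched rows get NULL for `customers b`'s columns.
Matching on a.cust_id < b.cust_id. A NULL in a compared column never satisfies the condition.
Matched pairs: 12; unmatched a rows kept: 3.

(4, 1, Bob); (4, 1, Bob); (4, 1, Sara); (4, 1, Sara); (8, 1, Raj); (8, 1, Raj); (8, 1, Xin); (8, 1, Xin); (8, 4, Raj); (8, 4, Raj); (8, 4, Xin); (8, 4, Xin); (NULL, 8, NULL); (NULL, 8, NULL); (NULL, NULL, NULL)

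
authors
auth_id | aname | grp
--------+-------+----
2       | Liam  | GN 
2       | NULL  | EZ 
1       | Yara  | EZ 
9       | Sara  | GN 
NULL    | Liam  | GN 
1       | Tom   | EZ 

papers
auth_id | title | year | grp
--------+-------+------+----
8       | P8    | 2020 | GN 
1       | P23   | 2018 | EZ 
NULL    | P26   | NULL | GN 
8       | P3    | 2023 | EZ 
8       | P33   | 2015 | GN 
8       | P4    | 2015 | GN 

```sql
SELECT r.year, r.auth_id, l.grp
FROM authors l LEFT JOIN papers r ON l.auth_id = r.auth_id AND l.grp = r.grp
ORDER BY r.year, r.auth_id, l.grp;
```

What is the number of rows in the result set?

6

LEFT JOIN keeps every row from `authors`; unmatched rows get NULL for `papers`'s columns.
Matching on l.auth_id = r.auth_id AND l.grp = r.grp. A NULL in a compared column never satisfies the condition.
Matched pairs: 2; unmatched l rows kept: 4.
Total: 2 matched + 4 padded = 6 rows.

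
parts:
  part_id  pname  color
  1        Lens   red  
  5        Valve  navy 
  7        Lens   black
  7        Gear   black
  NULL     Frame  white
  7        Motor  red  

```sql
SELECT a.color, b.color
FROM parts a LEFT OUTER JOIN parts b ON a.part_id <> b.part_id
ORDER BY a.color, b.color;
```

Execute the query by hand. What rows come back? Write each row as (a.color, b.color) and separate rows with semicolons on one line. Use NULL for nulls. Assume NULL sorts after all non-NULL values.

LEFT JOIN keeps every row from `parts a`; unmatched rows get NULL for `parts b`'s columns.
Matching on a.part_id <> b.part_id. A NULL in a compared column never satisfies the condition.
Matched pairs: 14; unmatched a rows kept: 1.

(black, navy); (black, navy); (black, red); (black, red); (navy, black); (navy, black); (navy, red); (navy, red); (red, black); (red, black); (red, navy); (red, navy); (red, red); (red, red); (white, NULL)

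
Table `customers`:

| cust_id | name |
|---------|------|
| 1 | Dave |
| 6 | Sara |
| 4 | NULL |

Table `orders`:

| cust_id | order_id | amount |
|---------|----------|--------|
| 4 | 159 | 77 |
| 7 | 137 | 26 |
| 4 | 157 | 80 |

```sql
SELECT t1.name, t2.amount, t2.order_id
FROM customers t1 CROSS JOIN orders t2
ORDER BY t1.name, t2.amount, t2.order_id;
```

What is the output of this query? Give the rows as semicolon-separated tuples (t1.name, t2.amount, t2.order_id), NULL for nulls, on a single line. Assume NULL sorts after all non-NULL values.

CROSS JOIN pairs every row of `customers` with every row of `orders`: 3 × 3 = 9 rows.
After projecting and ordering:
t1.name | t2.amount | t2.order_id
Dave | 26 | 137
Dave | 77 | 159
Dave | 80 | 157
Sara | 26 | 137
Sara | 77 | 159
Sara | 80 | 157
NULL | 26 | 137
NULL | 77 | 159
NULL | 80 | 157

(Dave, 26, 137); (Dave, 77, 159); (Dave, 80, 157); (Sara, 26, 137); (Sara, 77, 159); (Sara, 80, 157); (NULL, 26, 137); (NULL, 77, 159); (NULL, 80, 157)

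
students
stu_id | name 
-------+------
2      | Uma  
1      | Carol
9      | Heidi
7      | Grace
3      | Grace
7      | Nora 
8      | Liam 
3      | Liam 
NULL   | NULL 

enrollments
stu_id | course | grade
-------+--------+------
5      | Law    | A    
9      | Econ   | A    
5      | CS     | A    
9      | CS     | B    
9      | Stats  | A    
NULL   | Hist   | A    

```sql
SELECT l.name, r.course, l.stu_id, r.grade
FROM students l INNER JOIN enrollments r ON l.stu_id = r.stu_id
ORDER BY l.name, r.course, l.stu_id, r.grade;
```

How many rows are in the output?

INNER JOIN keeps only pairs where the ON condition holds.
Matching on l.stu_id = r.stu_id. A NULL in a compared column never satisfies the condition.
- l[0] stu_id=2 → no match; dropped.
- l[1] stu_id=1 → no match; dropped.
- l[2] stu_id=9 → 3 match(es) in r → 3 row(s).
- l[3] stu_id=7 → no match; dropped.
- l[4] stu_id=3 → no match; dropped.
- l[5] stu_id=7 → no match; dropped.
- l[6] stu_id=8 → no match; dropped.
- l[7] stu_id=3 → no match; dropped.
- l[8] stu_id=NULL → no match; dropped.
Total: 3 rows.

3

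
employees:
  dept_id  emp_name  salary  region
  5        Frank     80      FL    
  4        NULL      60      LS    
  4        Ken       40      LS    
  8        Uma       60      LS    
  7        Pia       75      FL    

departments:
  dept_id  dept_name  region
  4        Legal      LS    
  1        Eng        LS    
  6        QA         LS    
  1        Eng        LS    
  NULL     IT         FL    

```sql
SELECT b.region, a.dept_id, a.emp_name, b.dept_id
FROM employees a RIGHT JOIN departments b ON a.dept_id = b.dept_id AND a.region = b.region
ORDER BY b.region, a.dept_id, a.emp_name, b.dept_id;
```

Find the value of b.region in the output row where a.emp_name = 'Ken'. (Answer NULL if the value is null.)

LS

RIGHT JOIN keeps every row from `departments`; unmatched rows get NULL for `employees`'s columns.
Matching on a.dept_id = b.dept_id AND a.region = b.region. A NULL in a compared column never satisfies the condition.
- a (dept_id=5, region=FL) has no partner in b.
- a (dept_id=4, region=LS) pairs with 1 row(s) of b.
- a (dept_id=4, region=LS) pairs with 1 row(s) of b.
- a (dept_id=8, region=LS) has no partner in b.
- a (dept_id=7, region=FL) has no partner in b.
- 4 b row(s) had no a match → kept, a columns NULL.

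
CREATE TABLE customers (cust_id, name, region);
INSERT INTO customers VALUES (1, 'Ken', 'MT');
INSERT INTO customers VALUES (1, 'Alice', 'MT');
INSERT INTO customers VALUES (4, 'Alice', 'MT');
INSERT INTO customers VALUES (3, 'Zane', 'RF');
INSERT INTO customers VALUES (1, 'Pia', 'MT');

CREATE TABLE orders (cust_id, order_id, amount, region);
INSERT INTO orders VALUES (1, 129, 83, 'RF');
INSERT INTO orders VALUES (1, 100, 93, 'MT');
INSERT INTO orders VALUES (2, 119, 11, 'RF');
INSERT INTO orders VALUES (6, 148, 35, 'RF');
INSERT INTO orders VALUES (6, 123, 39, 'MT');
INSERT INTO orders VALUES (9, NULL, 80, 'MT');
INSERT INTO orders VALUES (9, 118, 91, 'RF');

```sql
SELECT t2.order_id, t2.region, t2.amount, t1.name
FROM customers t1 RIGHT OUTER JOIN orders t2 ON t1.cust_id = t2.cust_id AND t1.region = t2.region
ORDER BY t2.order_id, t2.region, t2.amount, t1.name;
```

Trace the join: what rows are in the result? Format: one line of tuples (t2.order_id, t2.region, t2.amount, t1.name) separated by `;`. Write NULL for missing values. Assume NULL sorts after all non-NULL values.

RIGHT JOIN keeps every row from `orders`; unmatched rows get NULL for `customers`'s columns.
Matching on t1.cust_id = t2.cust_id AND t1.region = t2.region.
- t1[0] cust_id=1, region=MT → 1 match(es) in t2 → 1 row(s).
- t1[1] cust_id=1, region=MT → 1 match(es) in t2 → 1 row(s).
- t1[2] cust_id=4, region=MT → no match.
- t1[3] cust_id=3, region=RF → no match.
- t1[4] cust_id=1, region=MT → 1 match(es) in t2 → 1 row(s).
- 6 t2 row(s) had no t1 match → kept, t1 columns NULL.
After projecting and ordering:
t2.order_id | t2.region | t2.amount | t1.name
100 | MT | 93 | Alice
100 | MT | 93 | Ken
100 | MT | 93 | Pia
118 | RF | 91 | NULL
119 | RF | 11 | NULL
123 | MT | 39 | NULL
129 | RF | 83 | NULL
148 | RF | 35 | NULL
NULL | MT | 80 | NULL

(100, MT, 93, Alice); (100, MT, 93, Ken); (100, MT, 93, Pia); (118, RF, 91, NULL); (119, RF, 11, NULL); (123, MT, 39, NULL); (129, RF, 83, NULL); (148, RF, 35, NULL); (NULL, MT, 80, NULL)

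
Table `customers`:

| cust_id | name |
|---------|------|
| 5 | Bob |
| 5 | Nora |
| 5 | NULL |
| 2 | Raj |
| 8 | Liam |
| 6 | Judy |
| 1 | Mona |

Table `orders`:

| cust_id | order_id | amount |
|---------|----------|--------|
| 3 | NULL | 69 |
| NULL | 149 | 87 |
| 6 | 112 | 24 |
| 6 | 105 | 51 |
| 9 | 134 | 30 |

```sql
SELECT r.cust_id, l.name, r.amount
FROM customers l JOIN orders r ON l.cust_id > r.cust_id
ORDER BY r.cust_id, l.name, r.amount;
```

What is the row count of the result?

INNER JOIN keeps only pairs where the ON condition holds.
Matching on l.cust_id > r.cust_id. A NULL in a compared column never satisfies the condition.
Matched pairs: 7.
Total: 7 rows.

7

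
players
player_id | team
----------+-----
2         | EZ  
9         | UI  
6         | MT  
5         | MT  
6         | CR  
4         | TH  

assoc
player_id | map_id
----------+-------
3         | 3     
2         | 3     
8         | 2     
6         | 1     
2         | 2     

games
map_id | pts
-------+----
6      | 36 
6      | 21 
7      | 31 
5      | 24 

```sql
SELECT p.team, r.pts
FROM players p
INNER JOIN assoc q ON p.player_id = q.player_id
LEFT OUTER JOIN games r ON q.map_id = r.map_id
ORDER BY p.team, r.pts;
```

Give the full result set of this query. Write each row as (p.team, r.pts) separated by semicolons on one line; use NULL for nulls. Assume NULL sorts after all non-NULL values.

(CR, NULL); (EZ, NULL); (EZ, NULL); (MT, NULL)

Evaluate left to right. First `players p INNER JOIN assoc q` on player_id: 4 row(s).
Then LEFT JOIN `games r` on map_id: each of those 4 rows is kept; rows whose q.map_id has no match in r get NULL for r's columns.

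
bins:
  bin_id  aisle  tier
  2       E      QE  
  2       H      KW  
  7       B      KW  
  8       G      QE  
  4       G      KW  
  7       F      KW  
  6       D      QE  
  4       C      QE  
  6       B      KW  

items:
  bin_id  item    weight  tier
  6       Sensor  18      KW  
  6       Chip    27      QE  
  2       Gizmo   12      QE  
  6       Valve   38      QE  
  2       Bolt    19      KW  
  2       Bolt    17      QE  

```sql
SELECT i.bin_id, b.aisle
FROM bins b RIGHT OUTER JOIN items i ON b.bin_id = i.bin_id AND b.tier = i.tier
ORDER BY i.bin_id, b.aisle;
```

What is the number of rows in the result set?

6

RIGHT JOIN keeps every row from `items`; unmatched rows get NULL for `bins`'s columns.
Matching on b.bin_id = i.bin_id AND b.tier = i.tier.
- b (bin_id=2, tier=QE) pairs with 2 row(s) of i.
- b (bin_id=2, tier=KW) pairs with 1 row(s) of i.
- b (bin_id=7, tier=KW) has no partner in i.
- b (bin_id=8, tier=QE) has no partner in i.
- b (bin_id=4, tier=KW) has no partner in i.
- b (bin_id=7, tier=KW) has no partner in i.
- b (bin_id=6, tier=QE) pairs with 2 row(s) of i.
- b (bin_id=4, tier=QE) has no partner in i.
- b (bin_id=6, tier=KW) pairs with 1 row(s) of i.
- every i row matched at least one b row.
Total: 6 rows.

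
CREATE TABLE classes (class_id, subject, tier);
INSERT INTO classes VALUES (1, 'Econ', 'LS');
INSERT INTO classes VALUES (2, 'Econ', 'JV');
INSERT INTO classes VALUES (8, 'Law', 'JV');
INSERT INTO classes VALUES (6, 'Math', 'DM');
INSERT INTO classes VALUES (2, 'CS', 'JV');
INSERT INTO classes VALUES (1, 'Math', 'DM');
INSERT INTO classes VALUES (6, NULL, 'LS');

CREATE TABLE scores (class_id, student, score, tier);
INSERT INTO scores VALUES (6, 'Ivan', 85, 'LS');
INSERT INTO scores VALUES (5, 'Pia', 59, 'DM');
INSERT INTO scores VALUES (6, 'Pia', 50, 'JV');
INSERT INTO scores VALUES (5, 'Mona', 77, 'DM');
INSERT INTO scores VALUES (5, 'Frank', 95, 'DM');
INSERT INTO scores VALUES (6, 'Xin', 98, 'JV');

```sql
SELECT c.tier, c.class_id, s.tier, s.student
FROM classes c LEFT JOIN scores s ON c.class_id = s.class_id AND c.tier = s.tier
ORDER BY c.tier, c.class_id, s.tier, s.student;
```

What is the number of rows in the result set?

7

LEFT JOIN keeps every row from `classes`; unmatched rows get NULL for `scores`'s columns.
Matching on c.class_id = s.class_id AND c.tier = s.tier.
- c[0] class_id=1, tier=LS → no match; kept with NULLs on the s side.
- c[1] class_id=2, tier=JV → no match; kept with NULLs on the s side.
- c[2] class_id=8, tier=JV → no match; kept with NULLs on the s side.
- c[3] class_id=6, tier=DM → no match; kept with NULLs on the s side.
- c[4] class_id=2, tier=JV → no match; kept with NULLs on the s side.
- c[5] class_id=1, tier=DM → no match; kept with NULLs on the s side.
- c[6] class_id=6, tier=LS → 1 match(es) in s → 1 row(s).
Total: 1 matched + 6 padded = 7 rows.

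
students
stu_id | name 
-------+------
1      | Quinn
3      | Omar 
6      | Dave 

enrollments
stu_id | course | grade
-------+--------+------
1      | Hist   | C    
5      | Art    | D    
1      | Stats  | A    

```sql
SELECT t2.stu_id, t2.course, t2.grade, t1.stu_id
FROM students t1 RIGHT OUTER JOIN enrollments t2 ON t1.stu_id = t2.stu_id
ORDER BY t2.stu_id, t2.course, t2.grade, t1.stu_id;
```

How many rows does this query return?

RIGHT JOIN keeps every row from `enrollments`; unmatched rows get NULL for `students`'s columns.
Matching on t1.stu_id = t2.stu_id.
Matched pairs: 2; unmatched t2 rows kept: 1.
Total: 2 matched + 1 padded = 3 rows.

3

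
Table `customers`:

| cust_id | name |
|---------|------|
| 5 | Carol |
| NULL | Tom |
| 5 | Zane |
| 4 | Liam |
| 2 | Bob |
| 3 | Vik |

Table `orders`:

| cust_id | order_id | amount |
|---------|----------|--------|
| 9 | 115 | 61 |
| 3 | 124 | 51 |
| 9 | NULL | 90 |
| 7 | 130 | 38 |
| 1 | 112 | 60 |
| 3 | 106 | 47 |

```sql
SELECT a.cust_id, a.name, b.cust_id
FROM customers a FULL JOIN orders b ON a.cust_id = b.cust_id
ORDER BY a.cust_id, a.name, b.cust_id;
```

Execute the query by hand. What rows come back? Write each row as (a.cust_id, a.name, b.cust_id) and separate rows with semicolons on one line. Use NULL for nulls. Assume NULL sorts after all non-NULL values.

(2, Bob, NULL); (3, Vik, 3); (3, Vik, 3); (4, Liam, NULL); (5, Carol, NULL); (5, Zane, NULL); (NULL, Tom, NULL); (NULL, NULL, 1); (NULL, NULL, 7); (NULL, NULL, 9); (NULL, NULL, 9)

FULL OUTER JOIN keeps every row from both sides; unmatched rows get NULL for the other side's columns.
Matching on a.cust_id = b.cust_id. A NULL in a compared column never satisfies the condition.
- a row (cust_id=5): no match → kept, b columns NULL.
- a row (cust_id=NULL): no match → kept, b columns NULL.
- a row (cust_id=5): no match → kept, b columns NULL.
- a row (cust_id=4): no match → kept, b columns NULL.
- a row (cust_id=2): no match → kept, b columns NULL.
- a row (cust_id=3): matches 2 b row(s) → 2 output row(s).
- 4 row(s) from b found no a partner → padded with NULL.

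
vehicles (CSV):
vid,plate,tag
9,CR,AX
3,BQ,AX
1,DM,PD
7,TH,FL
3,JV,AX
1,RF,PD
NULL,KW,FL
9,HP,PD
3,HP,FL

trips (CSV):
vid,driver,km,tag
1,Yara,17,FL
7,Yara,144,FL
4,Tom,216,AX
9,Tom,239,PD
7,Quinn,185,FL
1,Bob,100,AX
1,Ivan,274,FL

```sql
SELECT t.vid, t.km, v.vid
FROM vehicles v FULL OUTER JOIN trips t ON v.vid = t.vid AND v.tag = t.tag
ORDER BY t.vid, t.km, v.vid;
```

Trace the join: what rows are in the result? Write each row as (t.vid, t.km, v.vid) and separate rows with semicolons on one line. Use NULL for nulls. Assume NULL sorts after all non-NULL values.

(1, 17, NULL); (1, 100, NULL); (1, 274, NULL); (4, 216, NULL); (7, 144, 7); (7, 185, 7); (9, 239, 9); (NULL, NULL, 1); (NULL, NULL, 1); (NULL, NULL, 3); (NULL, NULL, 3); (NULL, NULL, 3); (NULL, NULL, 9); (NULL, NULL, NULL)

FULL OUTER JOIN keeps every row from both sides; unmatched rows get NULL for the other side's columns.
Matching on v.vid = t.vid AND v.tag = t.tag. A NULL in a compared column never satisfies the condition.
- vid=9, tag=AX: no t row matches, row kept with t columns NULL.
- vid=3, tag=AX: no t row matches, row kept with t columns NULL.
- vid=1, tag=PD: no t row matches, row kept with t columns NULL.
- vid=7, tag=FL: 2 matching t row(s), so 2 row(s) emitted.
- vid=3, tag=AX: no t row matches, row kept with t columns NULL.
- vid=1, tag=PD: no t row matches, row kept with t columns NULL.
- vid=NULL, tag=FL: no t row matches, row kept with t columns NULL.
- vid=9, tag=PD: 1 matching t row(s), so 1 row(s) emitted.
- vid=3, tag=FL: no t row matches, row kept with t columns NULL.
- 4 t row(s) had no v match → kept, v columns NULL.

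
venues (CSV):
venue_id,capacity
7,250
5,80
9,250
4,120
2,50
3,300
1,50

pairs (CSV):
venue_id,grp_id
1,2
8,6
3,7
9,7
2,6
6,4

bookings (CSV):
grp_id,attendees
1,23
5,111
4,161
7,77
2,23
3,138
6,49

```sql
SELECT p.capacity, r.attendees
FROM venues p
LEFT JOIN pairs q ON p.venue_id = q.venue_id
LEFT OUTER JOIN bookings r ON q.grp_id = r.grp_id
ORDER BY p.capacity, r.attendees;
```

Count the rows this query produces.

7

Step 1 — p LEFT JOIN q on venue_id → 7 row(s).
Then LEFT JOIN `bookings r` on grp_id: each of those 7 rows is kept; rows whose q.grp_id has no match in r get NULL for r's columns.
Result: 7 row(s).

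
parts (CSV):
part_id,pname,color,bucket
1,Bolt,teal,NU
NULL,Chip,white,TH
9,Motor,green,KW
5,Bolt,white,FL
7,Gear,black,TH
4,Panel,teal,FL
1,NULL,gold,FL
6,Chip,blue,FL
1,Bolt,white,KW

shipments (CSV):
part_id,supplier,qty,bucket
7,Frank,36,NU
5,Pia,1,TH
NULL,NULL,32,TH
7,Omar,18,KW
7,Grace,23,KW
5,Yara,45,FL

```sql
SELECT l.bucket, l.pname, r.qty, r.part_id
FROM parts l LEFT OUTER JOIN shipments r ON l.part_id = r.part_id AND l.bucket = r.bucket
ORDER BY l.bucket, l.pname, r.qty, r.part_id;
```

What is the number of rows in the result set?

9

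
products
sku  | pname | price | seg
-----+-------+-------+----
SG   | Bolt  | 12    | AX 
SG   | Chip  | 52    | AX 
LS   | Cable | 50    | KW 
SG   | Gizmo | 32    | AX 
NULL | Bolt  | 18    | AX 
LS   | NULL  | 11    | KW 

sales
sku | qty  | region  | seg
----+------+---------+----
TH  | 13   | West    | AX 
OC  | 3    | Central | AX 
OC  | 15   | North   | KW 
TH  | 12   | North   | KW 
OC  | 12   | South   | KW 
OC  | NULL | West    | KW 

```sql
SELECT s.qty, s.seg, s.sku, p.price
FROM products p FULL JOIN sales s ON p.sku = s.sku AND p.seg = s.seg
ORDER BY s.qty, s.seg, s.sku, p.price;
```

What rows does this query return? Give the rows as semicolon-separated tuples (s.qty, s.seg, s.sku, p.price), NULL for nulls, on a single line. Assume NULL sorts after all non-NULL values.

FULL OUTER JOIN keeps every row from both sides; unmatched rows get NULL for the other side's columns.
Matching on p.sku = s.sku AND p.seg = s.seg. A NULL in a compared column never satisfies the condition.
- sku=SG, seg=AX: no s row matches, row kept with s columns NULL.
- sku=SG, seg=AX: no s row matches, row kept with s columns NULL.
- sku=LS, seg=KW: no s row matches, row kept with s columns NULL.
- sku=SG, seg=AX: no s row matches, row kept with s columns NULL.
- sku=NULL, seg=AX: no s row matches, row kept with s columns NULL.
- sku=LS, seg=KW: no s row matches, row kept with s columns NULL.
- 6 row(s) from s found no p partner → padded with NULL.

(3, AX, OC, NULL); (12, KW, OC, NULL); (12, KW, TH, NULL); (13, AX, TH, NULL); (15, KW, OC, NULL); (NULL, KW, OC, NULL); (NULL, NULL, NULL, 11); (NULL, NULL, NULL, 12); (NULL, NULL, NULL, 18); (NULL, NULL, NULL, 32); (NULL, NULL, NULL, 50); (NULL, NULL, NULL, 52)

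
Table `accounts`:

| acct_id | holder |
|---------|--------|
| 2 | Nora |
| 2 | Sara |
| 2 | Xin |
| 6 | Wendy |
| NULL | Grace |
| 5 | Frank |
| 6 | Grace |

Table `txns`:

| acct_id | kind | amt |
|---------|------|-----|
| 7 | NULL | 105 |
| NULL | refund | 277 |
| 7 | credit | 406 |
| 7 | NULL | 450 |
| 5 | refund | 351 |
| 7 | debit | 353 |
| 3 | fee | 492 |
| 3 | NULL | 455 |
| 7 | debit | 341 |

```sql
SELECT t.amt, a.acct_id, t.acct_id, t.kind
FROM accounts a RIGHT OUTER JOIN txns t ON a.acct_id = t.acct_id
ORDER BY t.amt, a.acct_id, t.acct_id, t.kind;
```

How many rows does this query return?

9

RIGHT JOIN keeps every row from `txns`; unmatched rows get NULL for `accounts`'s columns.
Matching on a.acct_id = t.acct_id. A NULL in a compared column never satisfies the condition.
- acct_id=2: no matching t row.
- acct_id=2: no matching t row.
- acct_id=2: no matching t row.
- acct_id=6: no matching t row.
- acct_id=NULL: no matching t row.
- acct_id=5: 1 matching t row(s), so 1 row(s) emitted.
- acct_id=6: no matching t row.
- 8 t row(s) had no a match → kept, a columns NULL.
Total: 1 matched + 8 padded = 9 rows.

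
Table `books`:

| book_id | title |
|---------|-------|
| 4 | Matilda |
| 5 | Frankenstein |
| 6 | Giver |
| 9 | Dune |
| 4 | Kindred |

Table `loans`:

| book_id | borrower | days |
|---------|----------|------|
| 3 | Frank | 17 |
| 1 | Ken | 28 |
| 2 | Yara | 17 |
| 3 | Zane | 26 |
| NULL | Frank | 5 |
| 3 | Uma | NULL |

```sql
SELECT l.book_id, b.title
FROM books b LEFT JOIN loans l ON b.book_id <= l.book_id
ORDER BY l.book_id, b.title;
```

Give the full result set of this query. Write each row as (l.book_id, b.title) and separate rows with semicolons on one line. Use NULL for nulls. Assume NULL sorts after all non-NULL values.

LEFT JOIN keeps every row from `books`; unmatched rows get NULL for `loans`'s columns.
Matching on b.book_id <= l.book_id. A NULL in a compared column never satisfies the condition.
- b row (book_id=4): no match → kept, l columns NULL.
- b row (book_id=5): no match → kept, l columns NULL.
- b row (book_id=6): no match → kept, l columns NULL.
- b row (book_id=9): no match → kept, l columns NULL.
- b row (book_id=4): no match → kept, l columns NULL.
After projecting and ordering:
l.book_id | b.title
NULL | Dune
NULL | Frankenstein
NULL | Giver
NULL | Kindred
NULL | Matilda

(NULL, Dune); (NULL, Frankenstein); (NULL, Giver); (NULL, Kindred); (NULL, Matilda)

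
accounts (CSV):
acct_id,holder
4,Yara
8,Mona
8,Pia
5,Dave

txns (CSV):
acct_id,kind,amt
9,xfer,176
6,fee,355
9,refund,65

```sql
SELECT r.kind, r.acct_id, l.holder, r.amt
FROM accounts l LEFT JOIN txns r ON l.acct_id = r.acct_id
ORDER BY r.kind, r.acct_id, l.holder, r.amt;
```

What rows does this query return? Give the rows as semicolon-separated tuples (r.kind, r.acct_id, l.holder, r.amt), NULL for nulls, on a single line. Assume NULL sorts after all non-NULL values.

LEFT JOIN keeps every row from `accounts`; unmatched rows get NULL for `txns`'s columns.
Matching on l.acct_id = r.acct_id.
- acct_id=4: no r row matches, row kept with r columns NULL.
- acct_id=8: no r row matches, row kept with r columns NULL.
- acct_id=8: no r row matches, row kept with r columns NULL.
- acct_id=5: no r row matches, row kept with r columns NULL.
After projecting and ordering:
r.kind | r.acct_id | l.holder | r.amt
NULL | NULL | Dave | NULL
NULL | NULL | Mona | NULL
NULL | NULL | Pia | NULL
NULL | NULL | Yara | NULL

(NULL, NULL, Dave, NULL); (NULL, NULL, Mona, NULL); (NULL, NULL, Pia, NULL); (NULL, NULL, Yara, NULL)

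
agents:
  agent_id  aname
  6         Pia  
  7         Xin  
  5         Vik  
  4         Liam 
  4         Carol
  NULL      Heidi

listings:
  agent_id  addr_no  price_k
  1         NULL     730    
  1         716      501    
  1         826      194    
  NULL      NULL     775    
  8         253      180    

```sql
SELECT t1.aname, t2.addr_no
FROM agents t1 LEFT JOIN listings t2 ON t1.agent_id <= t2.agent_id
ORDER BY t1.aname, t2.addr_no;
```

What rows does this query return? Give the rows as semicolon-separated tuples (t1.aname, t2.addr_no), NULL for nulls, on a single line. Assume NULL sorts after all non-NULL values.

(Carol, 253); (Heidi, NULL); (Liam, 253); (Pia, 253); (Vik, 253); (Xin, 253)

LEFT JOIN keeps every row from `agents`; unmatched rows get NULL for `listings`'s columns.
Matching on t1.agent_id <= t2.agent_id. A NULL in a compared column never satisfies the condition.
- t1 (agent_id=6) pairs with 1 row(s) of t2.
- t1 (agent_id=7) pairs with 1 row(s) of t2.
- t1 (agent_id=5) pairs with 1 row(s) of t2.
- t1 (agent_id=4) pairs with 1 row(s) of t2.
- t1 (agent_id=4) pairs with 1 row(s) of t2.
- t1 (agent_id=NULL) has no partner → padded with NULL.
After projecting and ordering:
t1.aname | t2.addr_no
Carol | 253
Heidi | NULL
Liam | 253
Pia | 253
Vik | 253
Xin | 253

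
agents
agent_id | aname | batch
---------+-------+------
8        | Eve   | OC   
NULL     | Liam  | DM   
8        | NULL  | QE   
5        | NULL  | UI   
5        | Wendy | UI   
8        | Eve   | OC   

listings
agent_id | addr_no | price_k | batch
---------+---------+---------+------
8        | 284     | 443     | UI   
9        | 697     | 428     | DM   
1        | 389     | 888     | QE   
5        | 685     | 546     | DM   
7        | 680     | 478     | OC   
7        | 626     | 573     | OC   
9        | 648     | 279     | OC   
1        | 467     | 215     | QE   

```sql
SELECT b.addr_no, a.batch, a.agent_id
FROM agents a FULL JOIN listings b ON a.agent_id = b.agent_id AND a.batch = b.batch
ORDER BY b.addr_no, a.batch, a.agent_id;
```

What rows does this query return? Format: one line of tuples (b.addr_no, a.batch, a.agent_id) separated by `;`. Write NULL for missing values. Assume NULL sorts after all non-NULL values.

FULL OUTER JOIN keeps every row from both sides; unmatched rows get NULL for the other side's columns.
Matching on a.agent_id = b.agent_id AND a.batch = b.batch. A NULL in a compared column never satisfies the condition.
Matched pairs: 0; unmatched a rows kept: 6; unmatched b rows kept: 8.

(284, NULL, NULL); (389, NULL, NULL); (467, NULL, NULL); (626, NULL, NULL); (648, NULL, NULL); (680, NULL, NULL); (685, NULL, NULL); (697, NULL, NULL); (NULL, DM, NULL); (NULL, OC, 8); (NULL, OC, 8); (NULL, QE, 8); (NULL, UI, 5); (NULL, UI, 5)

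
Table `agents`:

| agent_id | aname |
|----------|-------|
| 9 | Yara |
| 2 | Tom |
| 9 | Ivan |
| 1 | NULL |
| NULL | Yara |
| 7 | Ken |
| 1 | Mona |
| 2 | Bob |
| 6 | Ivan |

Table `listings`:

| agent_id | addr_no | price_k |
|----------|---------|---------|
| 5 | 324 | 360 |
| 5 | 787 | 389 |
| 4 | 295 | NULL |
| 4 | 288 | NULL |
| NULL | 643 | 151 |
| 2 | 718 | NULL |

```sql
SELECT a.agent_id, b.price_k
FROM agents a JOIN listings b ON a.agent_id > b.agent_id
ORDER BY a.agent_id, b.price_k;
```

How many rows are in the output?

20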